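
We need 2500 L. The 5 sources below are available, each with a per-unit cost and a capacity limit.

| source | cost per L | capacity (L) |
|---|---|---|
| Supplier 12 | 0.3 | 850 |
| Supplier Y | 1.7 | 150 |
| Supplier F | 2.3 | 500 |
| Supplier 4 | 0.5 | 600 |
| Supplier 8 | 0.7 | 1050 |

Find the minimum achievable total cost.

1290

Use sources in increasing cost order.
Supplier 12 (0.3): use full 850 → 1650 L to go.
Take 600 from Supplier 4 at 0.5 → need 1050 more.
Take 1050 from Supplier 8 at 0.7 → need 0 more.
Supplier Y, Supplier F: unused.
Cost = 850×0.3 + 600×0.5 + 1050×0.7 = 1290.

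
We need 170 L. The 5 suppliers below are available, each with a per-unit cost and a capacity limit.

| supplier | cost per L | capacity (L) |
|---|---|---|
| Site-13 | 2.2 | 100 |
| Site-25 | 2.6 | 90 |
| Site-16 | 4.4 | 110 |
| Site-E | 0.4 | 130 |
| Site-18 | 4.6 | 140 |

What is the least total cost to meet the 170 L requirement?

Use suppliers in increasing cost order.
Site-E (0.4): use full 130 → 40 L to go.
Site-13 at 2.2: take 40 of its 100 → requirement met.
Site-25, Site-16, Site-18: unused.
Cost = 130×0.4 + 40×2.2 = 140.

140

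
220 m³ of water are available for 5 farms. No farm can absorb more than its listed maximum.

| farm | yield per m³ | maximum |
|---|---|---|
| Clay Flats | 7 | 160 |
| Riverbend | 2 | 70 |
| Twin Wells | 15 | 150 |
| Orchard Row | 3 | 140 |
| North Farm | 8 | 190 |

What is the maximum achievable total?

2810

Rank by yield per m³: Twin Wells 15 > North Farm 8 > Clay Flats 7 > Orchard Row 3 > Riverbend 2.
Twin Wells takes 150 to reach its cap of 150 — 70 left.
North Farm: +70 (room for 190) → 70. Pool exhausted.
Total = 15×150 + 8×70 = 2810.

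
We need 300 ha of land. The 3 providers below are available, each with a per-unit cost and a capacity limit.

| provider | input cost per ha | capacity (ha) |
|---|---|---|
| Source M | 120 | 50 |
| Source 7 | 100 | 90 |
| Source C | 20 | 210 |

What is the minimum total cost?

13200

Fill from the cheapest provider first.
Take 210 from Source C at 20 ; need 90 more.
Source 7 (100): use full 90 ; 0 ha to go.
Source M: unused.
Cost = 210×20 + 90×100 = 13200.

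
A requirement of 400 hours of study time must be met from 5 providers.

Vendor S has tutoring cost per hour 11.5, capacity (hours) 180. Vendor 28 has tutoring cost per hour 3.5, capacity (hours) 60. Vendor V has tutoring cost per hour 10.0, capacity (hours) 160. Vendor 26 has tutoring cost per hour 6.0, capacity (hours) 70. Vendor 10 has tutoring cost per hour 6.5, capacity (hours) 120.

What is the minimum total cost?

Fill from the cheapest provider first.
Vendor 28 at 3.5: take all 60 hours — 340 still needed.
Vendor 26 (6.0): use full 70 — 270 hours to go.
Take 120 from Vendor 10 at 6.5 — need 150 more.
Vendor V (10.0): take the remaining 150 — done.
Vendor S: unused.
Cost = 60×3.5 + 70×6.0 + 120×6.5 + 150×10.0 = 2910.

2910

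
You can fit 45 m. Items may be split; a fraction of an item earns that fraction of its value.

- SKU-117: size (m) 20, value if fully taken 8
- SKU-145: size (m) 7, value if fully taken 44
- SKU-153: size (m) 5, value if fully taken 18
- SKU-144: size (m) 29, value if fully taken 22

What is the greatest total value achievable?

Best value per unit of size first: SKU-145 44/7≈6.29, SKU-153 18/5≈3.6, SKU-144 22/29≈0.759, SKU-117 8/20≈0.4.
All 7 m of SKU-145 fit (value 44) — 38 remain.
SKU-153: take in full, 5 m for value 18 — 33 left.
All 29 m of SKU-144 fit (value 22) — 4 remain.
4 m left: a 4/20 share of SKU-117 gives 8×4/20 = 1.6.
Total value = 85.6.

85.6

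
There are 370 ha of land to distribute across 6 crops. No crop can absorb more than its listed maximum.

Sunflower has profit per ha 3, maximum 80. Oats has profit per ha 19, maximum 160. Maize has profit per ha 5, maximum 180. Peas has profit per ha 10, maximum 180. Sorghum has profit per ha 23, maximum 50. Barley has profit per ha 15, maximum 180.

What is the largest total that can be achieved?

Highest profit per ha first: Sorghum 23 > Oats 19 > Barley 15 > Peas 10 > Maize 5 > Sunflower 3.
Give Sorghum 50 to hit its cap of 50 — 320 left.
Give Oats 160 to hit its cap of 160 — 160 left.
Barley has room for 180 but only 160 remain, so it gets 160.
Total = 19×160 + 23×50 + 15×160 = 6590.

6590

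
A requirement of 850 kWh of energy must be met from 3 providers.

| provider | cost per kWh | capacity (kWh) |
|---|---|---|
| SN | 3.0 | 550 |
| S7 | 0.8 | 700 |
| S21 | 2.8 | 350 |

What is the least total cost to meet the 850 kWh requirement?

980

Use providers in increasing cost order.
S7 (0.8): use full 700 → 150 kWh to go.
Take 150 from S21 at 2.8 to finish.
SN: unused.
Cost = 700×0.8 + 150×2.8 = 980.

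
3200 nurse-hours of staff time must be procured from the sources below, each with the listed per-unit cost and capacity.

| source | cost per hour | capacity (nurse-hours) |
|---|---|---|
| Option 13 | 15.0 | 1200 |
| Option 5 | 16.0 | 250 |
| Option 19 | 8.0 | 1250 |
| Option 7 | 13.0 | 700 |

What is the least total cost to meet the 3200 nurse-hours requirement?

Cheapest first:
Take 1250 from Option 19 at 8.0 ; need 1950 more.
Take 700 from Option 7 at 13.0 ; need 1250 more.
Option 13 at 15.0: take all 1200 nurse-hours ; 50 still needed.
Option 5 (16.0): take the remaining 50 ; done.
Cost = 1250×8.0 + 700×13.0 + 1200×15.0 + 50×16.0 = 37900.

37900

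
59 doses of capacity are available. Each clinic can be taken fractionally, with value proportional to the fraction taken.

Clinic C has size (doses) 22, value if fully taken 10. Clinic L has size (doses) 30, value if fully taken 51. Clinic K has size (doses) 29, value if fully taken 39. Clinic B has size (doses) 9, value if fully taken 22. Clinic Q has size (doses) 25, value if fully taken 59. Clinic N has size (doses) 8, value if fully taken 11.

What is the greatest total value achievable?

123.5

Best value per unit of size first: Clinic B 22/9≈2.44, Clinic Q 59/25≈2.36, Clinic L 51/30≈1.7, Clinic N 11/8≈1.38, Clinic K 39/29≈1.34, Clinic C 10/22≈0.455.
All 9 doses of Clinic B fit (value 22) → 50 remain.
All 25 doses of Clinic Q fit (value 59) → 25 remain.
25 doses left: a 25/30 share of Clinic L gives 51×25/30 = 42.5.
Total value = 123.5.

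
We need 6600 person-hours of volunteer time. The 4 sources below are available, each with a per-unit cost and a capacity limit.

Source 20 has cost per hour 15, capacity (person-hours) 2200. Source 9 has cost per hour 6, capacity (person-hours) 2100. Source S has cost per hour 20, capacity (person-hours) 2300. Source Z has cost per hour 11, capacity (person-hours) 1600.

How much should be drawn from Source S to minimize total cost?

Use sources in increasing cost order.
Source 9 at 6: take all 2100 person-hours ; 4500 still needed.
Source Z (11): use full 1600 ; 2900 person-hours to go.
Source 20 at 15: take all 2200 person-hours ; 700 still needed.
Source S (20): take the remaining 700 ; done.

700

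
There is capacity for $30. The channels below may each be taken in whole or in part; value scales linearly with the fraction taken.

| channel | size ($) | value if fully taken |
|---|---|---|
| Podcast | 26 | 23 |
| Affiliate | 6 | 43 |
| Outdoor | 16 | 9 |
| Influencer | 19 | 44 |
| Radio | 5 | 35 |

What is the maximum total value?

Rank by value-to-size ratio: Affiliate 43/6≈7.17, Radio 35/5≈7, Influencer 44/19≈2.32, Podcast 23/26≈0.885, Outdoor 9/16≈0.562.
Affiliate: take in full, 6 $ for value 43 — 24 left.
Radio: take in full, 5 $ for value 35 — 19 left.
All 19 $ of Influencer fit (value 44) — 0 remain.
Total value = 122.

122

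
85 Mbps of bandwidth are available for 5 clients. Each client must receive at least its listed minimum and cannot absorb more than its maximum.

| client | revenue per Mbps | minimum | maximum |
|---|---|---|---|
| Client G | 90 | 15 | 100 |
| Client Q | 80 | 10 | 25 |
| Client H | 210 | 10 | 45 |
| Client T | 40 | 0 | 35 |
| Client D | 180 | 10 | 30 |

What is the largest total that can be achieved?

Meeting every minimum uses 15+10+10+0+10 = 45 Mbps, leaving 40.
Highest revenue per Mbps first: Client H 210 > Client D 180 > Client G 90 > Client Q 80 > Client T 40.
Client H: +35 to 45 (cap) ; 5 left.
Only 5 left; Client D takes them to reach 15.
Total = 90×15 + 80×10 + 210×45 + 180×15 = 14300.

14300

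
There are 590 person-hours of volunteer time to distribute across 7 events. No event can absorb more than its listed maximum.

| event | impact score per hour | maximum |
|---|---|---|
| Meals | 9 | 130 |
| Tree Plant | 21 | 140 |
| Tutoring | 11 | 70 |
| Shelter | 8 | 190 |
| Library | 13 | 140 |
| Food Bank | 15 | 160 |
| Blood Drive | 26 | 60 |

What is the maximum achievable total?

Rank by impact score per hour: Blood Drive 26 > Tree Plant 21 > Food Bank 15 > Library 13 > Tutoring 11 > Meals 9 > Shelter 8.
Blood Drive: +60 to 60 (cap) → 530 left.
Give Tree Plant 140 to hit its cap of 140 → 390 left.
Food Bank: +160 to 160 (cap) → 230 left.
Library: +140 to 140 (cap) → 90 left.
Give Tutoring 70 to hit its cap of 70 → 20 left.
Only 20 left; Meals takes them to reach 20.
Total = 9×20 + 21×140 + 11×70 + 13×140 + 15×160 + 26×60 = 9670.

9670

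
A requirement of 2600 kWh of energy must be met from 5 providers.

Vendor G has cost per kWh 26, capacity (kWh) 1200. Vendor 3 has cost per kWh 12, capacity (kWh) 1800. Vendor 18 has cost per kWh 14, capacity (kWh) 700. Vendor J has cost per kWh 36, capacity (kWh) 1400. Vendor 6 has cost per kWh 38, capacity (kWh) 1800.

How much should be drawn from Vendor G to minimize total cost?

Cheapest first:
Vendor 3 at 12: take all 1800 kWh → 800 still needed.
Vendor 18 at 14: take all 700 kWh → 100 still needed.
Vendor G at 26: take 100 of its 1200 → requirement met.
Vendor J, Vendor 6: unused.

100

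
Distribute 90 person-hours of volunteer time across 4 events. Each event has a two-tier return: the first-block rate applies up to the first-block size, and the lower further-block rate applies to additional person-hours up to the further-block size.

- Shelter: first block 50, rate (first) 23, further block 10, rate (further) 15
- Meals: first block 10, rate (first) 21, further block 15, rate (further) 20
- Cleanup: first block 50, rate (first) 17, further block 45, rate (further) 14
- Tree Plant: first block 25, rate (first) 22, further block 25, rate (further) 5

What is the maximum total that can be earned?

2010

Rank every tier by rate: Shelter/first 23 > Tree Plant/first 22 > Meals/first 21 > Meals/second 20 > Cleanup/first 17 > Shelter/second 15 > Cleanup/second 14 > Tree Plant/second 5.
Shelter/first (23): +50 — 40 left.
Fill Tree Plant first block (25 at 22) — 15 left.
Meals/first (21): +10 — 5 left.
Meals/second: +5 of 15 at 20; pool empty.
Total = 23×50 + 22×25 + 21×10 + 20×5 = 2010.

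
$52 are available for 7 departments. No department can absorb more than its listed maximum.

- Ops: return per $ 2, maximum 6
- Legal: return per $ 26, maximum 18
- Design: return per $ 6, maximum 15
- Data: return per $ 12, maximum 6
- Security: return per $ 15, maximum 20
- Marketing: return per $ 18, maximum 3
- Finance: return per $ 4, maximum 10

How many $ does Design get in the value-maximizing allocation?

Rank by return per $: Legal 26 > Marketing 18 > Security 15 > Data 12 > Design 6 > Finance 4 > Ops 2.
Legal: +18 to 18 (cap) — 34 left.
Marketing: +3 to 3 (cap) — 31 left.
Security takes 20 to reach its cap of 20 — 11 left.
Data takes 6 to reach its cap of 6 — 5 left.
Design has room for 15 but only 5 remain, so it gets 5.

5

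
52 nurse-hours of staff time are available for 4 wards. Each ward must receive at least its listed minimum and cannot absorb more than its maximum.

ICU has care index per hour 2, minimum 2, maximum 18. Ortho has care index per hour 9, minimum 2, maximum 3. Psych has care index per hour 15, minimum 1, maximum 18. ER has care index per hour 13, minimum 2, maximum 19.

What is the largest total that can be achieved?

568

Meeting every minimum uses 2+2+1+2 = 7 nurse-hours, leaving 45.
Order the wards by care index per hour: Psych 15 > ER 13 > Ortho 9 > ICU 2.
Psych takes 17 more to reach its cap of 18 — 28 left.
ER: +17 to 19 (cap) — 11 left.
Ortho: +1 to 3 (cap) — 10 left.
ICU: +10 (room for 16) → 12. Pool exhausted.
Total = 2×12 + 9×3 + 15×18 + 13×19 = 568.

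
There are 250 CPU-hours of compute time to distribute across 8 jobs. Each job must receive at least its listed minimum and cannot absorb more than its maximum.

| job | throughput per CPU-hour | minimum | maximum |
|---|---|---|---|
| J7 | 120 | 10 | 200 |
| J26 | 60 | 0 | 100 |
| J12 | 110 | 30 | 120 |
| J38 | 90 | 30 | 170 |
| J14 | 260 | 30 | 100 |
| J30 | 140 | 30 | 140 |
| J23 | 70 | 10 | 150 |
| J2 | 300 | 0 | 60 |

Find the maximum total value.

50900

Meeting every minimum uses 10+0+30+30+30+30+10+0 = 140 CPU-hours, leaving 110.
Order the jobs by throughput per CPU-hour: J2 300 > J14 260 > J30 140 > J7 120 > J12 110 > J38 90 > J23 70 > J26 60.
J2: +60 to 60 (cap) → 50 left.
Only 50 left; J14 takes them to reach 80.
Total = 120×10 + 110×30 + 90×30 + 260×80 + 140×30 + 70×10 + 300×60 = 50900.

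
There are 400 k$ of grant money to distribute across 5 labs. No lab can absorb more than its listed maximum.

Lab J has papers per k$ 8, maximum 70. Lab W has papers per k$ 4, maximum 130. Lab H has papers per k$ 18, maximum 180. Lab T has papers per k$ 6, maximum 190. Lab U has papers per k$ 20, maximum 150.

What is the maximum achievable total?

6800

Rank by papers per k$: Lab U 20 > Lab H 18 > Lab J 8 > Lab T 6 > Lab W 4.
Lab U: +150 to 150 (cap) ; 250 left.
Lab H takes 180 to reach its cap of 180 ; 70 left.
Give Lab J 70 to hit its cap of 70 ; 0 left.
Total = 8×70 + 18×180 + 20×150 = 6800.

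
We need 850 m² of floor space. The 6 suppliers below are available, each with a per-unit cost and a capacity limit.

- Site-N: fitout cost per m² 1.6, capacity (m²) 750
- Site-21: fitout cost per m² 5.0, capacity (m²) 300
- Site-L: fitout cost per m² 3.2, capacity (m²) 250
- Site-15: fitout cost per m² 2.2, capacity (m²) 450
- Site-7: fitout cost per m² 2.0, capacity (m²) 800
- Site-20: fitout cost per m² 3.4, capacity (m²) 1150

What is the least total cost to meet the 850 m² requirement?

1400

Fill from the cheapest supplier first.
Take 750 from Site-N at 1.6 — need 100 more.
Take 100 from Site-7 at 2.0 to finish.
Site-15, Site-L, Site-20, Site-21: unused.
Cost = 750×1.6 + 100×2.0 = 1400.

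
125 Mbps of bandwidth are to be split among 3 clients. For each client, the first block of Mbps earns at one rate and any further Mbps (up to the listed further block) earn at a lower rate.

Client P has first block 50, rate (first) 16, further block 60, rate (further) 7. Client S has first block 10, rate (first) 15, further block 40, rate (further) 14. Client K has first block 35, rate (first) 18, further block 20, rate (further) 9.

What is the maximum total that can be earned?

2000

Treat each block as its own option and order by rate: Client K/T1 18 > Client P/T1 16 > Client S/T1 15 > Client S/T2 14 > Client K/T2 9 > Client P/T2 7.
Client K/T1 (18): +35 ; 90 left.
Client P T1 at 16: fill all 50 ; 40 left.
Fill Client S T1 block (10 at 15) ; 30 left.
Client S/T2: +30 of 40 at 14; pool empty.
Total = 18×35 + 16×50 + 15×10 + 14×30 = 2000.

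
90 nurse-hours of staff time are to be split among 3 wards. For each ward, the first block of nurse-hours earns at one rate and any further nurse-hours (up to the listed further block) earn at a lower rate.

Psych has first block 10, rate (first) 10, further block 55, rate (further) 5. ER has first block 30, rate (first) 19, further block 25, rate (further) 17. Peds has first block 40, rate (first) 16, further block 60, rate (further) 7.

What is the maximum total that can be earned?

Treat each block as its own option and order by rate: ER/first 19 > ER/second 17 > Peds/first 16 > Psych/first 10 > Peds/second 7 > Psych/second 5.
ER/first (19): +30 → 60 left.
Fill ER second block (25 at 17) → 35 left.
Peds first at 16: only 35 left, fill 35.
Total = 19×30 + 17×25 + 16×35 = 1555.

1555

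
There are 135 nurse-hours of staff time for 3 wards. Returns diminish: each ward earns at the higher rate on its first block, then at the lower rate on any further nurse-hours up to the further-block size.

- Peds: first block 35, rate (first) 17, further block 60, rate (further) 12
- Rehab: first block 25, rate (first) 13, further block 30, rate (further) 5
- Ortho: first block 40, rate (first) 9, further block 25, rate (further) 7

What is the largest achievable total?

1775

Treat each block as its own option and order by rate: Peds/T1 17 > Rehab/T1 13 > Peds/T2 12 > Ortho/T1 9 > Ortho/T2 7 > Rehab/T2 5.
Fill Peds T1 block (35 at 17) — 100 left.
Rehab/T1 (13): +25 — 75 left.
Peds T2 at 12: fill all 60 — 15 left.
Ortho T1 at 9: only 15 left, fill 15.
Total = 17×35 + 13×25 + 12×60 + 9×15 = 1775.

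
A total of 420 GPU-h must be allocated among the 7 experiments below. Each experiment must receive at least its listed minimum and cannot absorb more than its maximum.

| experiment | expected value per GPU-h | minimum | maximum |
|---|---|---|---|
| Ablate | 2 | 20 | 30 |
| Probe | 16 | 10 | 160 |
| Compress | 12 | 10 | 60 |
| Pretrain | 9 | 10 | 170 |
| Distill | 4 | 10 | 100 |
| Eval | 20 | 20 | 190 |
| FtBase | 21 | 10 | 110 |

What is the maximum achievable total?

7520

Meeting every minimum uses 20+10+10+10+10+20+10 = 90 GPU-h, leaving 330.
Rank by expected value per GPU-h: FtBase 21 > Eval 20 > Probe 16 > Compress 12 > Pretrain 9 > Distill 4 > Ablate 2.
FtBase: +100 to 110 (cap) — 230 left.
Give Eval 170 more to hit its cap of 190 — 60 left.
Probe has room for 150 more but only 60 remain, so it gets 70.
Total = 2×20 + 16×70 + 12×10 + 9×10 + 4×10 + 20×190 + 21×110 = 7520.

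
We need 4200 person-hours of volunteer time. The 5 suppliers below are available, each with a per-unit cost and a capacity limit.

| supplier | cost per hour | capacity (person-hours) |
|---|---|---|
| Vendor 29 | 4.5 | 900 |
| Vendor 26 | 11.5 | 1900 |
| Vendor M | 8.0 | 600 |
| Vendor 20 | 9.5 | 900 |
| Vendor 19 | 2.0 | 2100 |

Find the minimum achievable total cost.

Fill from the cheapest supplier first.
Vendor 19 (2.0): use full 2100 ; 2100 person-hours to go.
Vendor 29 (4.5): use full 900 ; 1200 person-hours to go.
Vendor M (8.0): use full 600 ; 600 person-hours to go.
Vendor 20 at 9.5: take 600 of its 900 ; requirement met.
Vendor 26: unused.
Cost = 2100×2.0 + 900×4.5 + 600×8.0 + 600×9.5 = 18750.

18750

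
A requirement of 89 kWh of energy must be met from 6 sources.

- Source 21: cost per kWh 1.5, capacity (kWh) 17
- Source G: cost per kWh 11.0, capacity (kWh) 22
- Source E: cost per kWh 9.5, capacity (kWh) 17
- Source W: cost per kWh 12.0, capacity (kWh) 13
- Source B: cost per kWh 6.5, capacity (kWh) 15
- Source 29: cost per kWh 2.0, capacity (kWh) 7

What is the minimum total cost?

Fill from the cheapest source first.
Source 21 (1.5): use full 17 ; 72 kWh to go.
Source 29 at 2.0: take all 7 kWh ; 65 still needed.
Source B at 6.5: take all 15 kWh ; 50 still needed.
Source E at 9.5: take all 17 kWh ; 33 still needed.
Source G at 11.0: take all 22 kWh ; 11 still needed.
Source W (12.0): take the remaining 11 ; done.
Cost = 17×1.5 + 7×2.0 + 15×6.5 + 17×9.5 + 22×11.0 + 11×12.0 = 672.5.

672.5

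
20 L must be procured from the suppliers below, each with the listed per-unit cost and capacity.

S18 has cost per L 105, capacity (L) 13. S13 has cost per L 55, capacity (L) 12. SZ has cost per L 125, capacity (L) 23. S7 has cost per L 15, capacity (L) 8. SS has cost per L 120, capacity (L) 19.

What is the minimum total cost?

780

Fill from the cheapest supplier first.
S7 at 15: take all 8 L — 12 still needed.
S13 at 55: take all 12 L — 0 still needed.
S18, SS, SZ: unused.
Cost = 8×15 + 12×55 = 780.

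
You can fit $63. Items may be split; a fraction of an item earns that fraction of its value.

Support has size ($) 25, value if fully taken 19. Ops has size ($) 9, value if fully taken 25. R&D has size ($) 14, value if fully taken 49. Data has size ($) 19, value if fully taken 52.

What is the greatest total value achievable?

141.96

Best value per unit of size first: R&D 49/14≈3.5, Ops 25/9≈2.78, Data 52/19≈2.74, Support 19/25≈0.76.
All 14 $ of R&D fit (value 49) — 49 remain.
All 9 $ of Ops fit (value 25) — 40 remain.
Take all of Data (19 $, value 52) — 21 $ left.
21 $ left: a 21/25 share of Support gives 19×21/25 = 15.96.
Total value = 141.96.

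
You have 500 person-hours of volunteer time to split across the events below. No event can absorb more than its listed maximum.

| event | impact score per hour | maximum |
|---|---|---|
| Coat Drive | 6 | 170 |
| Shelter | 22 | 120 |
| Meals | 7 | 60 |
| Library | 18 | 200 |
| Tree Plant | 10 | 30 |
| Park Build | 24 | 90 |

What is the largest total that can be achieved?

9120

Highest impact score per hour first: Park Build 24 > Shelter 22 > Library 18 > Tree Plant 10 > Meals 7 > Coat Drive 6.
Park Build: +90 to 90 (cap) ; 410 left.
Shelter takes 120 to reach its cap of 120 ; 290 left.
Library: +200 to 200 (cap) ; 90 left.
Tree Plant: +30 to 30 (cap) ; 60 left.
Meals: +60 to 60 (cap) ; 0 left.
Total = 22×120 + 7×60 + 18×200 + 10×30 + 24×90 = 9120.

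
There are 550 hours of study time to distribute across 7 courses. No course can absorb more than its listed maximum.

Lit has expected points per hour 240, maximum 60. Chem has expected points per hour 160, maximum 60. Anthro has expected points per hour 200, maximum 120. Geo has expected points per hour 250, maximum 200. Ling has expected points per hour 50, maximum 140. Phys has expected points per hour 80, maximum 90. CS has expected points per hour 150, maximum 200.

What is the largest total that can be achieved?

Rank by expected points per hour: Geo 250 > Lit 240 > Anthro 200 > Chem 160 > CS 150 > Phys 80 > Ling 50.
Give Geo 200 to hit its cap of 200 → 350 left.
Give Lit 60 to hit its cap of 60 → 290 left.
Anthro: +120 to 120 (cap) → 170 left.
Chem takes 60 to reach its cap of 60 → 110 left.
CS has room for 200 but only 110 remain, so it gets 110.
Total = 240×60 + 160×60 + 200×120 + 250×200 + 150×110 = 114500.

114500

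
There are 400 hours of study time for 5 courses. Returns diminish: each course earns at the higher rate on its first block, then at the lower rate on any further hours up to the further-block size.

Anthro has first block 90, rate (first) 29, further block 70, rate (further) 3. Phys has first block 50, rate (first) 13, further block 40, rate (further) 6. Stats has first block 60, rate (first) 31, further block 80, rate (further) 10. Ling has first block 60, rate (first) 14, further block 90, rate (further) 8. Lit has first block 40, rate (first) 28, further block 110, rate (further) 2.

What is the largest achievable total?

8040

Rank every tier by rate: Stats/tier1 31 > Anthro/tier1 29 > Lit/tier1 28 > Ling/tier1 14 > Phys/tier1 13 > Stats/tier2 10 > Ling/tier2 8 > Phys/tier2 6 > Anthro/tier2 3 > Lit/tier2 2.
Fill Stats tier1 block (60 at 31) — 340 left.
Anthro/tier1 (29): +90 — 250 left.
Fill Lit tier1 block (40 at 28) — 210 left.
Ling tier1 at 14: fill all 60 — 150 left.
Fill Phys tier1 block (50 at 13) — 100 left.
Stats tier2 at 10: fill all 80 — 20 left.
20 remain; put them into Ling tier2 at 8.
Total = 31×60 + 29×90 + 28×40 + 14×60 + 13×50 + 10×80 + 8×20 = 8040.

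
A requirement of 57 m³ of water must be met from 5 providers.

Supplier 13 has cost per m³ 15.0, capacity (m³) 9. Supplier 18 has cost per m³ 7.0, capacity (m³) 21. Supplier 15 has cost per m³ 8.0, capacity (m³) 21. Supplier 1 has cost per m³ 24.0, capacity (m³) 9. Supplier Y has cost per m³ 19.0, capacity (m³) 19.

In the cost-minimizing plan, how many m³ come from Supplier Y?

Fill from the cheapest provider first.
Supplier 18 at 7.0: take all 21 m³ → 36 still needed.
Supplier 15 at 8.0: take all 21 m³ → 15 still needed.
Supplier 13 at 15.0: take all 9 m³ → 6 still needed.
Supplier Y (19.0): take the remaining 6 → done.
Supplier 1: unused.

6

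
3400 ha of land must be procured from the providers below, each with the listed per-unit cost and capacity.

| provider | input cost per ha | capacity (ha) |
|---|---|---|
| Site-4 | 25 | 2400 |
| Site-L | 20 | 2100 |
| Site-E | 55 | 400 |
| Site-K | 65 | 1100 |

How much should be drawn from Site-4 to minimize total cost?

Fill from the cheapest provider first.
Site-L (20): use full 2100 → 1300 ha to go.
Take 1300 from Site-4 at 25 to finish.
Site-E, Site-K: unused.

1300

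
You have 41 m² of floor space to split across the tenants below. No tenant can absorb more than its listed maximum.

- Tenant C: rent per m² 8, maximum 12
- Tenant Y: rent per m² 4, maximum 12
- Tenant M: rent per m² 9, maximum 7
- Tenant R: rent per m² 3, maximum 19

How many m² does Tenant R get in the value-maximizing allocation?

10

Order the tenants by rent per m²: Tenant M 9 > Tenant C 8 > Tenant Y 4 > Tenant R 3.
Give Tenant M 7 to hit its cap of 7 — 34 left.
Give Tenant C 12 to hit its cap of 12 — 22 left.
Tenant Y: +12 to 12 (cap) — 10 left.
Only 10 left; Tenant R takes them to reach 10.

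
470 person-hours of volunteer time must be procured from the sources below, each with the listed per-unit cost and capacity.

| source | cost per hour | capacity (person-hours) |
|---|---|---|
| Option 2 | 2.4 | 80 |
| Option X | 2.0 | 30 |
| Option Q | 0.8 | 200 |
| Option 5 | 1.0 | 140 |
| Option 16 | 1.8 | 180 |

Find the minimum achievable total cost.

Fill from the cheapest source first.
Option Q at 0.8: take all 200 person-hours ; 270 still needed.
Option 5 (1.0): use full 140 ; 130 person-hours to go.
Option 16 (1.8): take the remaining 130 ; done.
Option X, Option 2: unused.
Cost = 200×0.8 + 140×1.0 + 130×1.8 = 534.

534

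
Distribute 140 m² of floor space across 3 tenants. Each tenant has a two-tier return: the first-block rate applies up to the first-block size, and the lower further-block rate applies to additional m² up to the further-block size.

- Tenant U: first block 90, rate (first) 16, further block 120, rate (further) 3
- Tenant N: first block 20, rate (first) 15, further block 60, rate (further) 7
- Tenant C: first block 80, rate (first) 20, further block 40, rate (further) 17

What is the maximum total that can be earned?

2600

Order all 6 blocks by rate: Tenant C/first 20 > Tenant C/second 17 > Tenant U/first 16 > Tenant N/first 15 > Tenant N/second 7 > Tenant U/second 3.
Tenant C/first (20): +80 ; 60 left.
Tenant C/second (17): +40 ; 20 left.
Tenant U first at 16: only 20 left, fill 20.
Total = 20×80 + 17×40 + 16×20 = 2600.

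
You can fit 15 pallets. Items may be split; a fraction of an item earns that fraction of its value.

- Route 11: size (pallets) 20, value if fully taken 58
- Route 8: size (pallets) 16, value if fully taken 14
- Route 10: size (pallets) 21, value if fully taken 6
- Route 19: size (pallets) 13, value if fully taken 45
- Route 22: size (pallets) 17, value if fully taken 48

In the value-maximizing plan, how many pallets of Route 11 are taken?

2

Best value per unit of size first: Route 19 45/13≈3.46, Route 11 58/20≈2.9, Route 22 48/17≈2.82, Route 8 14/16≈0.875, Route 10 6/21≈0.286.
All 13 pallets of Route 19 fit (value 45) — 2 remain.
2 pallets left: a 2/20 share of Route 11 gives 58×2/20 = 5.8.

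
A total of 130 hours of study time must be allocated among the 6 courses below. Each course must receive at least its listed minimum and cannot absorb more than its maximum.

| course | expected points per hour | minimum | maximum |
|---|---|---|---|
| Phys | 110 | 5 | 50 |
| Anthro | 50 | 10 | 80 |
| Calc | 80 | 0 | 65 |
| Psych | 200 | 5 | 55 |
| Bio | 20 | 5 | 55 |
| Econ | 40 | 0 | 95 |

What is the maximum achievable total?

17900

Meeting every minimum uses 5+10+0+5+5+0 = 25 hours, leaving 105.
Highest expected points per hour first: Psych 200 > Phys 110 > Calc 80 > Anthro 50 > Econ 40 > Bio 20.
Give Psych 50 more to hit its cap of 55 → 55 left.
Phys: +45 to 50 (cap) → 10 left.
Only 10 left; Calc takes them to reach 10.
Total = 110×50 + 50×10 + 80×10 + 200×55 + 20×5 = 17900.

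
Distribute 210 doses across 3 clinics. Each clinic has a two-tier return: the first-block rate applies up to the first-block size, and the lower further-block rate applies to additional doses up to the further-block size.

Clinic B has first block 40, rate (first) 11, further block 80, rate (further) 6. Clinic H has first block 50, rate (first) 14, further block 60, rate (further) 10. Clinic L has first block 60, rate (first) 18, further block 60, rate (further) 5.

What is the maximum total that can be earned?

Rank every tier by rate: Clinic L/T1 18 > Clinic H/T1 14 > Clinic B/T1 11 > Clinic H/T2 10 > Clinic B/T2 6 > Clinic L/T2 5.
Fill Clinic L T1 block (60 at 18) → 150 left.
Clinic H/T1 (14): +50 → 100 left.
Clinic B T1 at 11: fill all 40 → 60 left.
Clinic H T2 at 10: fill all 60 → 0 left.
Total = 18×60 + 14×50 + 11×40 + 10×60 = 2820.

2820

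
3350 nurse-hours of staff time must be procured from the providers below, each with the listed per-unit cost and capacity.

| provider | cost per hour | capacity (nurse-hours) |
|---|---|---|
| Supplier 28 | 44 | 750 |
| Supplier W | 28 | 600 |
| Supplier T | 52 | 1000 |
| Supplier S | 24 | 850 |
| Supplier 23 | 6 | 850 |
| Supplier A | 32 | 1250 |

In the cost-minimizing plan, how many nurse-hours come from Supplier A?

1050

Use providers in increasing cost order.
Supplier 23 at 6: take all 850 nurse-hours ; 2500 still needed.
Supplier S at 24: take all 850 nurse-hours ; 1650 still needed.
Take 600 from Supplier W at 28 ; need 1050 more.
Take 1050 from Supplier A at 32 to finish.
Supplier 28, Supplier T: unused.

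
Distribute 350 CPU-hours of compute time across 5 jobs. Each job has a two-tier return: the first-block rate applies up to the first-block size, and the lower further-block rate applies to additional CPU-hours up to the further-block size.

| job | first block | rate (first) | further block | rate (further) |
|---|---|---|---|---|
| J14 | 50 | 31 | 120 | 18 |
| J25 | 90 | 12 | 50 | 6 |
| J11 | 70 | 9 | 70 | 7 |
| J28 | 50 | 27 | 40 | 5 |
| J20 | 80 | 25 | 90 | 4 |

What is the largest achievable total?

7660

Treat each block as its own option and order by rate: J14/T1 31 > J28/T1 27 > J20/T1 25 > J14/T2 18 > J25/T1 12 > J11/T1 9 > J11/T2 7 > J25/T2 6 > J28/T2 5 > J20/T2 4.
J14 T1 at 31: fill all 50 → 300 left.
J28/T1 (27): +50 → 250 left.
J20 T1 at 25: fill all 80 → 170 left.
Fill J14 T2 block (120 at 18) → 50 left.
50 remain; put them into J25 T1 at 12.
Total = 31×50 + 27×50 + 25×80 + 18×120 + 12×50 = 7660.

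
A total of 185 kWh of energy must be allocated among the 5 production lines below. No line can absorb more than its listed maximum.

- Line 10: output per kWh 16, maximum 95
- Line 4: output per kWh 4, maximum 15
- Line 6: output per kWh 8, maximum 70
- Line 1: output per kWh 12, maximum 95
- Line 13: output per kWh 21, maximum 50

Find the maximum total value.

Order the production lines by output per kWh: Line 13 21 > Line 10 16 > Line 1 12 > Line 6 8 > Line 4 4.
Line 13 takes 50 to reach its cap of 50 — 135 left.
Line 10 takes 95 to reach its cap of 95 — 40 left.
Line 1: +40 (room for 95) → 40. Pool exhausted.
Total = 16×95 + 12×40 + 21×50 = 3050.

3050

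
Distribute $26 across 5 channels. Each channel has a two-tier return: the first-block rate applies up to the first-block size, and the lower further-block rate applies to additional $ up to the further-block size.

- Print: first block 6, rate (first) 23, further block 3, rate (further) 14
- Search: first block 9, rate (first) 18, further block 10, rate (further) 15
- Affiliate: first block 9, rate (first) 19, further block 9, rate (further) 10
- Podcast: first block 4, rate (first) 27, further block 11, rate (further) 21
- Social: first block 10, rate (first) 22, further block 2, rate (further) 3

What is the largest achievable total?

Rank every tier by rate: Podcast/T1 27 > Print/T1 23 > Social/T1 22 > Podcast/T2 21 > Affiliate/T1 19 > Search/T1 18 > Search/T2 15 > Print/T2 14 > Affiliate/T2 10 > Social/T2 3.
Podcast T1 at 27: fill all 4 → 22 left.
Print/T1 (23): +6 → 16 left.
Social T1 at 22: fill all 10 → 6 left.
Podcast/T2: +6 of 11 at 21; pool empty.
Total = 27×4 + 23×6 + 22×10 + 21×6 = 592.

592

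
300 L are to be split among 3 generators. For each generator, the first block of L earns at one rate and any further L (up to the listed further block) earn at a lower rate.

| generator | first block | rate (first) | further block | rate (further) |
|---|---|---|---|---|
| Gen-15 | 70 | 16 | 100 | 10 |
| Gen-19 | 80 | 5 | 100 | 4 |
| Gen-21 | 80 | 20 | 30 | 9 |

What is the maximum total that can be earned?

4090

Order all 6 blocks by rate: Gen-21/T1 20 > Gen-15/T1 16 > Gen-15/T2 10 > Gen-21/T2 9 > Gen-19/T1 5 > Gen-19/T2 4.
Fill Gen-21 T1 block (80 at 20) — 220 left.
Gen-15/T1 (16): +70 — 150 left.
Fill Gen-15 T2 block (100 at 10) — 50 left.
Gen-21 T2 at 9: fill all 30 — 20 left.
Gen-19 T1 at 5: only 20 left, fill 20.
Total = 20×80 + 16×70 + 10×100 + 9×30 + 5×20 = 4090.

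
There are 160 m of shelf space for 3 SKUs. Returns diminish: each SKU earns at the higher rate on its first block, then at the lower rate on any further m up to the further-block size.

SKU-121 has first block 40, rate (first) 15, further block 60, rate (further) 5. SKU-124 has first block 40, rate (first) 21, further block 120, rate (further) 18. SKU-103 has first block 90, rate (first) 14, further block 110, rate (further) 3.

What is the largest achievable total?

3000

Treat each block as its own option and order by rate: SKU-124/first 21 > SKU-124/second 18 > SKU-121/first 15 > SKU-103/first 14 > SKU-121/second 5 > SKU-103/second 3.
Fill SKU-124 first block (40 at 21) — 120 left.
SKU-124 second at 18: fill all 120 — 0 left.
Total = 21×40 + 18×120 = 3000.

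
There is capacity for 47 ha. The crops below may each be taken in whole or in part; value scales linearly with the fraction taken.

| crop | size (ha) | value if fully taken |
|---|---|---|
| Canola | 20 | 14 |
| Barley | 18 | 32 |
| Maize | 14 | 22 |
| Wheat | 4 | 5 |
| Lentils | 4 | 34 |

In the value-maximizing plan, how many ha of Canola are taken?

Sort by value density: Lentils 34/4≈8.5, Barley 32/18≈1.78, Maize 22/14≈1.57, Wheat 5/4≈1.25, Canola 14/20≈0.7.
Take all of Lentils (4 ha, value 34) → 43 ha left.
All 18 ha of Barley fit (value 32) → 25 remain.
All 14 ha of Maize fit (value 22) → 11 remain.
Wheat: take in full, 4 ha for value 5 → 7 left.
Only 7 ha remain; take 7/20 of Canola for value 14×7/20 = 4.9.

7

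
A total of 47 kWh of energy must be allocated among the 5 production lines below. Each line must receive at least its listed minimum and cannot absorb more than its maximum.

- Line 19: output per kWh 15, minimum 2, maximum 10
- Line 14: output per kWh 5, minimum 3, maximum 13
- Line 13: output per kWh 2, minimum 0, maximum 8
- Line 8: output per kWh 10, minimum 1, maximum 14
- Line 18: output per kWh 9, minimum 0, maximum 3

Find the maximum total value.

396

Meeting every minimum uses 2+3+0+1+0 = 6 kWh, leaving 41.
Order the production lines by output per kWh: Line 19 15 > Line 8 10 > Line 18 9 > Line 14 5 > Line 13 2.
Line 19: +8 to 10 (cap) ; 33 left.
Line 8 takes 13 more to reach its cap of 14 ; 20 left.
Give Line 18 3 more to hit its cap of 3 ; 17 left.
Line 14: +10 to 13 (cap) ; 7 left.
Line 13: +7 (room for 8) → 7. Pool exhausted.
Total = 15×10 + 5×13 + 2×7 + 10×14 + 9×3 = 396.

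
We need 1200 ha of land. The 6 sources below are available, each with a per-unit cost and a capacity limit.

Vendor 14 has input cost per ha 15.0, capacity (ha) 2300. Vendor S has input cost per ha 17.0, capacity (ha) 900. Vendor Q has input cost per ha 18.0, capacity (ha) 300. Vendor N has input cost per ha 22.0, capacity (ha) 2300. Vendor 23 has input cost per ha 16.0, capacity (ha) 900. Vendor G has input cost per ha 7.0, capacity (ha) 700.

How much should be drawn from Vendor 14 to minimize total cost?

Fill from the cheapest source first.
Take 700 from Vendor G at 7.0 → need 500 more.
Take 500 from Vendor 14 at 15.0 to finish.
Vendor 23, Vendor S, Vendor Q, Vendor N: unused.

500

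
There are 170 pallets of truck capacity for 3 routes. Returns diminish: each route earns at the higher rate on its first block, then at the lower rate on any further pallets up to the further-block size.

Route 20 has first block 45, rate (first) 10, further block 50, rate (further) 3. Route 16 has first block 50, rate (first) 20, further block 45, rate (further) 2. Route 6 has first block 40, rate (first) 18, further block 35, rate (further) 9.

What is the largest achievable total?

Rank every tier by rate: Route 16/first 20 > Route 6/first 18 > Route 20/first 10 > Route 6/second 9 > Route 20/second 3 > Route 16/second 2.
Route 16 first at 20: fill all 50 — 120 left.
Route 6 first at 18: fill all 40 — 80 left.
Route 20/first (10): +45 — 35 left.
Fill Route 6 second block (35 at 9) — 0 left.
Total = 20×50 + 18×40 + 10×45 + 9×35 = 2485.

2485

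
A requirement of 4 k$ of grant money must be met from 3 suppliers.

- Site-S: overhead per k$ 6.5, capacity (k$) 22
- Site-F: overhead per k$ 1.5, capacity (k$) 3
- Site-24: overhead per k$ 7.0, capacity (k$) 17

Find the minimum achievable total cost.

11

Use suppliers in increasing cost order.
Take 3 from Site-F at 1.5 → need 1 more.
Take 1 from Site-S at 6.5 to finish.
Site-24: unused.
Cost = 3×1.5 + 1×6.5 = 11.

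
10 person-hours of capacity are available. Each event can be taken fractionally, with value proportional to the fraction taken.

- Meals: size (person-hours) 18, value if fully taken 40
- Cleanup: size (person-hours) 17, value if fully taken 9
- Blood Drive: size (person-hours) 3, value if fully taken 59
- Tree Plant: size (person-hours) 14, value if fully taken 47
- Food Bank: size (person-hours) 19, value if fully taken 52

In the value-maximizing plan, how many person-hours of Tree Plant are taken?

Best value per unit of size first: Blood Drive 59/3≈19.7, Tree Plant 47/14≈3.36, Food Bank 52/19≈2.74, Meals 40/18≈2.22, Cleanup 9/17≈0.529.
Take all of Blood Drive (3 person-hours, value 59) → 7 person-hours left.
7 person-hours left: a 7/14 share of Tree Plant gives 47×7/14 = 23.5.

7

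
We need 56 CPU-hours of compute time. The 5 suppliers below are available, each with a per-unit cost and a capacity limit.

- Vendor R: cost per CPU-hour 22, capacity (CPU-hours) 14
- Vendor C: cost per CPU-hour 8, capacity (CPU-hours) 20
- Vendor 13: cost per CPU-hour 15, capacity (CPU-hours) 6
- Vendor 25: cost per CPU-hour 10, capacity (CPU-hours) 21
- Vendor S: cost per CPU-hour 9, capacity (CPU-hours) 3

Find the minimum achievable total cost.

Fill from the cheapest supplier first.
Take 20 from Vendor C at 8 → need 36 more.
Take 3 from Vendor S at 9 → need 33 more.
Vendor 25 at 10: take all 21 CPU-hours → 12 still needed.
Take 6 from Vendor 13 at 15 → need 6 more.
Vendor R at 22: take 6 of its 14 → requirement met.
Cost = 20×8 + 3×9 + 21×10 + 6×15 + 6×22 = 619.

619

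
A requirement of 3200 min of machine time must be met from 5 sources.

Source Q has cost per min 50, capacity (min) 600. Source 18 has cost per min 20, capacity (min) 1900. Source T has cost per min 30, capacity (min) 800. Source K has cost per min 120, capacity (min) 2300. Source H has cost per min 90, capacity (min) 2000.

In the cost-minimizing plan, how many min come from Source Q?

Cheapest first:
Take 1900 from Source 18 at 20 ; need 1300 more.
Source T at 30: take all 800 min ; 500 still needed.
Source Q (50): take the remaining 500 ; done.
Source H, Source K: unused.

500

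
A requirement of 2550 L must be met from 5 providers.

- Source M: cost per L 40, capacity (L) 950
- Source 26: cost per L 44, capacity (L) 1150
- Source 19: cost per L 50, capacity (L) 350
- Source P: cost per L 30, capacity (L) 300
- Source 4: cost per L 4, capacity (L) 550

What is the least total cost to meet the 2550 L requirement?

82200

Fill from the cheapest provider first.
Source 4 (4): use full 550 ; 2000 L to go.
Source P at 30: take all 300 L ; 1700 still needed.
Source M at 40: take all 950 L ; 750 still needed.
Source 26 (44): take the remaining 750 ; done.
Source 19: unused.
Cost = 550×4 + 300×30 + 950×40 + 750×44 = 82200.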